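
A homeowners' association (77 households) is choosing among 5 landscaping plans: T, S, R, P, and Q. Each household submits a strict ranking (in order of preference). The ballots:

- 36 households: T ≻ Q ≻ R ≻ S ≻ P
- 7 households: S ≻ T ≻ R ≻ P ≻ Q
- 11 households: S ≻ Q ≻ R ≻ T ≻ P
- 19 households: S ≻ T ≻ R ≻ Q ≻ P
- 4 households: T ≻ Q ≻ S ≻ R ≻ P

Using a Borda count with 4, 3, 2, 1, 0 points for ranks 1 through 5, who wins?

T: 36·4 + 7·3 + 11·1 + 19·3 + 4·4 = 249
S: 36·1 + 7·4 + 11·4 + 19·4 + 4·2 = 192
R: 36·2 + 7·2 + 11·2 + 19·2 + 4·1 = 150
P: 36·0 + 7·1 + 11·0 + 19·0 + 4·0 = 7
Q: 36·3 + 7·0 + 11·3 + 19·1 + 4·3 = 172
T has the highest Borda score (249).

T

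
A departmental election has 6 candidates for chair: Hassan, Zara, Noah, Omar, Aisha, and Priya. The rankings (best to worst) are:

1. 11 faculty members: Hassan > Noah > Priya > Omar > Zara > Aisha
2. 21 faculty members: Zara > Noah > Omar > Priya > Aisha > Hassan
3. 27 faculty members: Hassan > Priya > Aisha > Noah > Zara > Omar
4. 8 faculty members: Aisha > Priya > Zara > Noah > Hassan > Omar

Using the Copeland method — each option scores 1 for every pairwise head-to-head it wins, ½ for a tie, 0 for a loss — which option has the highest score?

Hassan

Hassan: beats Zara, Noah, Omar, Aisha, and Priya → score 5.
Zara: beats Omar; loses to Hassan, Noah, Aisha, and Priya → score 1.
Noah: beats Zara and Omar; loses to Hassan, Aisha, and Priya → score 2.
Omar: loses to Hassan, Zara, Noah, Aisha, and Priya → score 0.
Aisha: beats Zara, Noah, and Omar; loses to Hassan and Priya → score 3.
Priya: beats Zara, Noah, Omar, and Aisha; loses to Hassan → score 4.
Hassan has the best pairwise record.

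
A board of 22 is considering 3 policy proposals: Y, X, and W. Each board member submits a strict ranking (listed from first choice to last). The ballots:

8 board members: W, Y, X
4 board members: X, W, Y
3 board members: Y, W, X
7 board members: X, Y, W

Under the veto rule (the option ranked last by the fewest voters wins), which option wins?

Y

Last-place votes: Y 4, X 11, W 7.
Y is ranked last by the fewest voters, so Y wins.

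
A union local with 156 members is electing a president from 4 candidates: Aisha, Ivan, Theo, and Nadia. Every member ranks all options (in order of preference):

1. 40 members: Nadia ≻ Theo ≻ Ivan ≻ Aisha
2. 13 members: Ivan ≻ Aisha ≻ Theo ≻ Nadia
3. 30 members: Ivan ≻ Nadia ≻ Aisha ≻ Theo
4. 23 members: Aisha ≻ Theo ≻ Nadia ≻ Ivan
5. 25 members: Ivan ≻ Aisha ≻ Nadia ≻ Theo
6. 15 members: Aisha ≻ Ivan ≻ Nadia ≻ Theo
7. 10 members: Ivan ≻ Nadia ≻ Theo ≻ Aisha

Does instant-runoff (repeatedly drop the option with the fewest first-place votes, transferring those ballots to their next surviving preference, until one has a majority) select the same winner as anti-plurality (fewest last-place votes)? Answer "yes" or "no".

no

Instant-runoff — R1 Aisha 38, Ivan 78, Theo 0, Nadia 40 (Theo out); R2 Aisha 38, Ivan 78, Nadia 40 (Aisha out); R3 Ivan 93, Nadia 63 (Ivan winner). Winner: Ivan.
Anti-plurality — last-place votes: Aisha 50, Ivan 23, Theo 70, Nadia 13. Winner: Nadia.
The two methods disagree.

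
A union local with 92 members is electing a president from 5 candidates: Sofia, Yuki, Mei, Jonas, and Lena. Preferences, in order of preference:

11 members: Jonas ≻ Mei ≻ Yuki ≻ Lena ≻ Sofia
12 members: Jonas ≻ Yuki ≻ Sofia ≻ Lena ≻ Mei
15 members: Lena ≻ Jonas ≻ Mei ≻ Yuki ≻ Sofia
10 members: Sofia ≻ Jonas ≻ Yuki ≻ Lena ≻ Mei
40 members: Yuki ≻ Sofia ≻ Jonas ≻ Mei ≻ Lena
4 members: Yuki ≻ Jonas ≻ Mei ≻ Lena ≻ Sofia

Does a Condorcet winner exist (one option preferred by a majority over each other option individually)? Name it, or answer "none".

none

Checking pairwise contests:
Yuki beats Sofia 82–10.
Jonas beats Yuki 48–44.
Sofia beats Mei 62–30.
Sofia beats Jonas 50–42.
Sofia beats Lena 62–30.
Every option loses at least one head-to-head, so there is no Condorcet winner.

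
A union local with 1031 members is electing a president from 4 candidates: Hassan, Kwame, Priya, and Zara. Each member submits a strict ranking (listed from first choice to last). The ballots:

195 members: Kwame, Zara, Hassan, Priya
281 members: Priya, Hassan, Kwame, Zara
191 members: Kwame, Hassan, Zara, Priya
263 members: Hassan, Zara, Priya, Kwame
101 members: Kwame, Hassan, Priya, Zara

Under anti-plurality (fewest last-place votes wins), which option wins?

Hassan

Last-place votes: Hassan 0, Kwame 263, Priya 386, Zara 382.
Hassan is ranked last by the fewest voters, so Hassan wins.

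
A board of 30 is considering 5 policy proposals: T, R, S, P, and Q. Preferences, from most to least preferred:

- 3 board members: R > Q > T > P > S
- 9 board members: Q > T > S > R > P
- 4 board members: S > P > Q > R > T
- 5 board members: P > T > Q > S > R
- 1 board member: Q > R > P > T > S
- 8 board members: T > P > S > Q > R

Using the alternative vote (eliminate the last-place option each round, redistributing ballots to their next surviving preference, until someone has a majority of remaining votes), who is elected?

P

Round 1: T 8, R 3, S 4, P 5, Q 10. Eliminate R.
Round 2: T 8, S 4, P 5, Q 13. Eliminate S.
Round 3: T 8, P 9, Q 13. Eliminate T.
Round 4: P 17, Q 13. P has a majority.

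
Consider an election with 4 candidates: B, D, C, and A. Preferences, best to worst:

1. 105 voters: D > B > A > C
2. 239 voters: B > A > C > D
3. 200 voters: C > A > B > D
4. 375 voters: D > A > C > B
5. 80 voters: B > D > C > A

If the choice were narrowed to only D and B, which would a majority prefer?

B

Voters preferring D to B: 480; preferring B to D: 519.
B wins the head-to-head.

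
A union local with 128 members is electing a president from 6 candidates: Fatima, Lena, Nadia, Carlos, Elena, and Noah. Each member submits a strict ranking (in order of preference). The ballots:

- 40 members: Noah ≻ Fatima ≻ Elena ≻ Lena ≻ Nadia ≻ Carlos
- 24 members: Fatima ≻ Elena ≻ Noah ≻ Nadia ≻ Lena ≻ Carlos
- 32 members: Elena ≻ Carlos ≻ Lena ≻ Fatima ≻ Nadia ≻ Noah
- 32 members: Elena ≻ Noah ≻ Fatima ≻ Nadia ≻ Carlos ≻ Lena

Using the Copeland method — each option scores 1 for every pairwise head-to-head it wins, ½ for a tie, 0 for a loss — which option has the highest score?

Fatima: beats Lena, Nadia, and Carlos; ties Elena; loses to Noah → score 3.5.
Lena: beats Nadia; ties Carlos; loses to Fatima, Elena, and Noah → score 1.5.
Nadia: beats Carlos; loses to Fatima, Lena, Elena, and Noah → score 1.
Carlos: ties Lena; loses to Fatima, Nadia, Elena, and Noah → score 0.5.
Elena: beats Lena, Nadia, Carlos, and Noah; ties Fatima → score 4.5.
Noah: beats Fatima, Lena, Nadia, and Carlos; loses to Elena → score 4.
Elena has the best pairwise record.

Elena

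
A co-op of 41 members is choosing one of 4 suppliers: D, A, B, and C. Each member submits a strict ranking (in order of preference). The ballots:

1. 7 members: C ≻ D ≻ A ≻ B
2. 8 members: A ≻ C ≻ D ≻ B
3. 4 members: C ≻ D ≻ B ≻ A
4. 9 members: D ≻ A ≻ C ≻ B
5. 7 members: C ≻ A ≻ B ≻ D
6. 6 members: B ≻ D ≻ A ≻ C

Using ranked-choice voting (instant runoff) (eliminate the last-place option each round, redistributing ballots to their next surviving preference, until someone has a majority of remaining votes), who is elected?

C

Round 1: D 9, A 8, B 6, C 18. Eliminate B.
Round 2: D 15, A 8, C 18. Eliminate A.
Round 3: D 15, C 26. C has a majority.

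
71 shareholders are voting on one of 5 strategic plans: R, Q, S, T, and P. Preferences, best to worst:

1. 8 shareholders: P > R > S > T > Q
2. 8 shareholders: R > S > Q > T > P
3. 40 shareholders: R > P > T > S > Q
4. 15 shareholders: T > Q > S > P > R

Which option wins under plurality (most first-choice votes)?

R

First-place votes: R 48, Q 0, S 0, T 15, P 8.
R has the most first-place votes.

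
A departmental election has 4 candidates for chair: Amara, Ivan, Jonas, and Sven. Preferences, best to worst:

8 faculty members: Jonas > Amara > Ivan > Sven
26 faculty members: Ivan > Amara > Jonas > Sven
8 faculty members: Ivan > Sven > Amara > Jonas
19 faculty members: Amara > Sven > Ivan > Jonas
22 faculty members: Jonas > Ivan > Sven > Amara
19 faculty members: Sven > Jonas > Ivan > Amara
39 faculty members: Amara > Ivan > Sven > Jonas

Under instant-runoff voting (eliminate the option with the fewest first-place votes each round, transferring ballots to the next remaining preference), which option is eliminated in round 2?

Round 1: Amara 58, Ivan 34, Jonas 30, Sven 19. Eliminate Sven.
Round 2: Amara 58, Ivan 34, Jonas 49. Eliminate Ivan.

Ivan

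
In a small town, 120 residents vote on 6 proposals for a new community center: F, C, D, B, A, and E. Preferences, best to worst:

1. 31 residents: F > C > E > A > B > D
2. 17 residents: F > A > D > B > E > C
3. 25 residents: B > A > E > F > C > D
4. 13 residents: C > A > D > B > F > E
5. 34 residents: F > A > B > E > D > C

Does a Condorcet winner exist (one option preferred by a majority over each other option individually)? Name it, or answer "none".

F vs C: 107–13 for F.
F vs D: 107–13 for F.
F vs B: 82–38 for F.
F vs A: 82–38 for F.
F vs E: 95–25 for F.
F beats every other option head-to-head.

F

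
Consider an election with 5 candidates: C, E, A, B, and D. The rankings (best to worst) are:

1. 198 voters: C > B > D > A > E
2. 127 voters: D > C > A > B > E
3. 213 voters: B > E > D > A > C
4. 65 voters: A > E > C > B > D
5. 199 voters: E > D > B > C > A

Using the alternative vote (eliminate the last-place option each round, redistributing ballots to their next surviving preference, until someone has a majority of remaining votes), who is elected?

Round 1: C 198, E 199, A 65, B 213, D 127. Eliminate A.
Round 2: C 198, E 264, B 213, D 127. Eliminate D.
Round 3: C 325, E 264, B 213. Eliminate B.
Round 4: C 325, E 477. E has a majority.

E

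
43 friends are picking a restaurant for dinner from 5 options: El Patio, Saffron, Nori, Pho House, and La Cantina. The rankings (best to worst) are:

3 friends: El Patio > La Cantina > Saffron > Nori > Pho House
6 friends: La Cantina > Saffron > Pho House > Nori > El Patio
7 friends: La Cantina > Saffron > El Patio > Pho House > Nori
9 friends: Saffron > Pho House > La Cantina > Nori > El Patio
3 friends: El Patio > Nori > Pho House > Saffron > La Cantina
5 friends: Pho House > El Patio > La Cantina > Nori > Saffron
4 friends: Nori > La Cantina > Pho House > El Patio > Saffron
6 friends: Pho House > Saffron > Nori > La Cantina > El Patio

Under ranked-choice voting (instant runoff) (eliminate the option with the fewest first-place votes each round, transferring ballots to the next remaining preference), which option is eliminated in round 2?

Round 1: El Patio 6, Saffron 9, Nori 4, Pho House 11, La Cantina 13. Eliminate Nori.
Round 2: El Patio 6, Saffron 9, Pho House 11, La Cantina 17. Eliminate El Patio.

El Patio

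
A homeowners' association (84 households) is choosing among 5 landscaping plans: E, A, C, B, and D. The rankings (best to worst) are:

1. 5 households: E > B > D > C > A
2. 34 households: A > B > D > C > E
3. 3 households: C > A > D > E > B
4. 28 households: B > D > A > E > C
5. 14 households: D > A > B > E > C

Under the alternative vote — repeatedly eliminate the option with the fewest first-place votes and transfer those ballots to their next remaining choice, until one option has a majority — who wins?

Round 1: E 5, A 34, C 3, B 28, D 14. Eliminate C.
Round 2: E 5, A 37, B 28, D 14. Eliminate E.
Round 3: A 37, B 33, D 14. Eliminate D.
Round 4: A 51, B 33. A has a majority.

A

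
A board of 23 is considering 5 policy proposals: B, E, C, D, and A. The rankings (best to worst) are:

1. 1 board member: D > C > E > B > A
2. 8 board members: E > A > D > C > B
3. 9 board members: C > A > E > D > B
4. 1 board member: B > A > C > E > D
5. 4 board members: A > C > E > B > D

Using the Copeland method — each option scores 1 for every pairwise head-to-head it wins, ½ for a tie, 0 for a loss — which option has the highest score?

B: loses to E, C, D, and A → score 0.
E: beats B and D; loses to C and A → score 2.
C: beats B, E, and D; loses to A → score 3.
D: beats B; loses to E, C, and A → score 1.
A: beats B, E, C, and D → score 4.
A has the best pairwise record.

A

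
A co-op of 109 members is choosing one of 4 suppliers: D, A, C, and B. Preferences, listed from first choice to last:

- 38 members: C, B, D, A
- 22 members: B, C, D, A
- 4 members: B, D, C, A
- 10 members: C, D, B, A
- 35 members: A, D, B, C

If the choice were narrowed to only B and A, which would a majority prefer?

B

Voters preferring B to A: 74; preferring A to B: 35.
B wins the head-to-head.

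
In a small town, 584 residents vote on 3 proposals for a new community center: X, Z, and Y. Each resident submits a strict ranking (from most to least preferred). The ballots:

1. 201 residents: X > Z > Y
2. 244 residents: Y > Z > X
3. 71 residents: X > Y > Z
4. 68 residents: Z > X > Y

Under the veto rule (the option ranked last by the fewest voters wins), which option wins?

Z

Last-place votes: X 244, Z 71, Y 269.
Z is ranked last by the fewest voters, so Z wins.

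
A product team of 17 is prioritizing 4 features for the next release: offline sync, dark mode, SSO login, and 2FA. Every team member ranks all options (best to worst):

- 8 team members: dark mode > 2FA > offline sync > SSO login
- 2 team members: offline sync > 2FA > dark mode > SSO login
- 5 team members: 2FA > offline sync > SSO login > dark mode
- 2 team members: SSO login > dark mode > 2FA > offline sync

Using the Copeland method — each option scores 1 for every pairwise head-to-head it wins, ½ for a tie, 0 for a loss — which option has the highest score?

dark mode

offline sync: beats SSO login; loses to dark mode and 2FA → score 1.
dark mode: beats offline sync, SSO login, and 2FA → score 3.
SSO login: loses to offline sync, dark mode, and 2FA → score 0.
2FA: beats offline sync and SSO login; loses to dark mode → score 2.
dark mode has the best pairwise record.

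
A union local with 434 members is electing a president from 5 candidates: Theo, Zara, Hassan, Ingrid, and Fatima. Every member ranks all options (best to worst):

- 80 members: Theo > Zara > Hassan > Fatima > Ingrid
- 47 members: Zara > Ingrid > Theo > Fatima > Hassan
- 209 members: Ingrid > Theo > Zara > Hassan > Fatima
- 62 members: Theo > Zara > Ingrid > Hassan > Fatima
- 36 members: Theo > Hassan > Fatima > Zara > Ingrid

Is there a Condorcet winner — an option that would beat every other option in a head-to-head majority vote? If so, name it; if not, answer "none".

none

Checking pairwise contests:
Ingrid beats Theo 256–178.
Theo beats Zara 387–47.
Theo beats Hassan 434–0.
Zara beats Ingrid 225–209.
Theo beats Fatima 434–0.
Every option loses at least one head-to-head, so there is no Condorcet winner.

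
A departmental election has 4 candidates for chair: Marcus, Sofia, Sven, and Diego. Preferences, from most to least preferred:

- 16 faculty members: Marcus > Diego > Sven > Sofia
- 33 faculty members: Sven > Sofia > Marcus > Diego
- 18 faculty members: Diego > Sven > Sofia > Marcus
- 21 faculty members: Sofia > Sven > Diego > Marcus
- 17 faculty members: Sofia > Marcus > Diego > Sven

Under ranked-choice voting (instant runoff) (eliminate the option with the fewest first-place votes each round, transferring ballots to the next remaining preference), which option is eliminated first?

Round 1: Marcus 16, Sofia 38, Sven 33, Diego 18. Eliminate Marcus.

Marcus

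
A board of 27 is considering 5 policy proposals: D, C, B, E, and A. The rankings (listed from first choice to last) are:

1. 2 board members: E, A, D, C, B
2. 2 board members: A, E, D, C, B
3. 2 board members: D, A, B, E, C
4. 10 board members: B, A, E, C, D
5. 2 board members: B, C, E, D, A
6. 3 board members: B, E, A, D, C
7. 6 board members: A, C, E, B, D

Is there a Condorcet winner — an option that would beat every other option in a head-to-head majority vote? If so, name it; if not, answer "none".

B vs D: 21–6 for B.
B vs C: 17–10 for B.
B vs E: 17–10 for B.
B vs A: 15–12 for B.
B beats every other option head-to-head.

B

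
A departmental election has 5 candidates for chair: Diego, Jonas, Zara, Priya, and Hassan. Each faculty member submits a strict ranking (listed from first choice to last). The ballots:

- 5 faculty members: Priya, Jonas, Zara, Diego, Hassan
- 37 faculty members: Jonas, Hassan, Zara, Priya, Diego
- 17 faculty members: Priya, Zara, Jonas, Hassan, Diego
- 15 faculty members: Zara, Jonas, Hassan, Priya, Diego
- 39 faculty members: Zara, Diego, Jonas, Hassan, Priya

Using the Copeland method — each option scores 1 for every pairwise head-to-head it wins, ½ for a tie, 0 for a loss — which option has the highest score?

Zara

Diego: loses to Jonas, Zara, Priya, and Hassan → score 0.
Jonas: beats Diego, Priya, and Hassan; loses to Zara → score 3.
Zara: beats Diego, Jonas, Priya, and Hassan → score 4.
Priya: beats Diego; loses to Jonas, Zara, and Hassan → score 1.
Hassan: beats Diego and Priya; loses to Jonas and Zara → score 2.
Zara has the best pairwise record.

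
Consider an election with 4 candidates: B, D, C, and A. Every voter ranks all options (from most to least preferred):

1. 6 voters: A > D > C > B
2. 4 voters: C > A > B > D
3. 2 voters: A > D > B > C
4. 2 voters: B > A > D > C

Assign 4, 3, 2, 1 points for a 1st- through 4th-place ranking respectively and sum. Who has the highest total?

A

B: 6·1 + 4·2 + 2·2 + 2·4 = 26
D: 6·3 + 4·1 + 2·3 + 2·2 = 32
C: 6·2 + 4·4 + 2·1 + 2·1 = 32
A: 6·4 + 4·3 + 2·4 + 2·3 = 50
A has the highest Borda score (50).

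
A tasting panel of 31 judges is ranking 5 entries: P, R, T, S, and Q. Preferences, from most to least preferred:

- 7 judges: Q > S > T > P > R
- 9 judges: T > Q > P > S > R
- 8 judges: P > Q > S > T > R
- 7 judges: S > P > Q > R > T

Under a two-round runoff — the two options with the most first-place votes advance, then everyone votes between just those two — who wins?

T

Round 1 first-place votes: P 8, R 0, T 9, S 7, Q 7.
T and P advance.
Runoff: T is preferred to P by 16 voters; P by 15.
T wins the runoff.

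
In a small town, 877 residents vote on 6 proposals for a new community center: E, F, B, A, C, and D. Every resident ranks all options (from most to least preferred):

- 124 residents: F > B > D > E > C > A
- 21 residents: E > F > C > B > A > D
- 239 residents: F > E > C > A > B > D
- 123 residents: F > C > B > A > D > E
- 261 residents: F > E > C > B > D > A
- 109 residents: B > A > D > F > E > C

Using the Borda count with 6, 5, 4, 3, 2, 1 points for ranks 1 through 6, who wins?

E: 124·3 + 21·6 + 239·5 + 123·1 + 261·5 + 109·2 = 3339
F: 124·6 + 21·5 + 239·6 + 123·6 + 261·6 + 109·3 = 4914
B: 124·5 + 21·3 + 239·2 + 123·4 + 261·3 + 109·6 = 3090
A: 124·1 + 21·2 + 239·3 + 123·3 + 261·1 + 109·5 = 2058
C: 124·2 + 21·4 + 239·4 + 123·5 + 261·4 + 109·1 = 3056
D: 124·4 + 21·1 + 239·1 + 123·2 + 261·2 + 109·4 = 1960
F has the highest Borda score (4914).

F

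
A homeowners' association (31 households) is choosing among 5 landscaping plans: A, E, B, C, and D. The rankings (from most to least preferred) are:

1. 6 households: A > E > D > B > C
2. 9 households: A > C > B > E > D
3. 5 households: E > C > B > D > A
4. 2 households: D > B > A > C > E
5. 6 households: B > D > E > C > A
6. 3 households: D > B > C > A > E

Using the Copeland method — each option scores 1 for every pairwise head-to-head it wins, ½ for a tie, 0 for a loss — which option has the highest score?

A: beats E and C; loses to B and D → score 2.
E: beats C and D; loses to A and B → score 2.
B: beats A, E, C, and D → score 4.
C: loses to A, E, B, and D → score 0.
D: beats A and C; loses to E and B → score 2.
B has the best pairwise record.

B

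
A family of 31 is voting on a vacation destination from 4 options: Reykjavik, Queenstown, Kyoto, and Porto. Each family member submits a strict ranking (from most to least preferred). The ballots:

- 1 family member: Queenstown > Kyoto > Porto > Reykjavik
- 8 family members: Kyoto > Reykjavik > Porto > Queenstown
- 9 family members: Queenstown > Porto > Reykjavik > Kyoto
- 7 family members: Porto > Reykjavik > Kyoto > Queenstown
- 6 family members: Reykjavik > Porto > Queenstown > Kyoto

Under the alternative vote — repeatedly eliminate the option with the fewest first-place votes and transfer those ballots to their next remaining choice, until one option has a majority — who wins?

Round 1: Reykjavik 6, Queenstown 10, Kyoto 8, Porto 7. Eliminate Reykjavik.
Round 2: Queenstown 10, Kyoto 8, Porto 13. Eliminate Kyoto.
Round 3: Queenstown 10, Porto 21. Porto has a majority.

Porto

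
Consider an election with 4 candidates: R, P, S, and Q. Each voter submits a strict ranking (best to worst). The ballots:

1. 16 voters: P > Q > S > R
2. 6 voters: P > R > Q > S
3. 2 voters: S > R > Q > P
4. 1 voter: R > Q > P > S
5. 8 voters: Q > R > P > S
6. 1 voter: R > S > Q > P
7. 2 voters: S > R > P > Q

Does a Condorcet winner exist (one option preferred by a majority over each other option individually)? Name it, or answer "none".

P vs R: 22–14 for P.
P vs S: 31–5 for P.
P vs Q: 24–12 for P.
P beats every other option head-to-head.

P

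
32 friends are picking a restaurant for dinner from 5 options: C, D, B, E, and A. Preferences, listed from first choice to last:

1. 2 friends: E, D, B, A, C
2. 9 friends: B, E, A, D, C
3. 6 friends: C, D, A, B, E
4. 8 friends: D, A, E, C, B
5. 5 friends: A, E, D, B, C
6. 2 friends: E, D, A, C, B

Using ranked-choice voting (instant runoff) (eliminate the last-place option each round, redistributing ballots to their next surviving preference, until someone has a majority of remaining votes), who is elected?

D

Round 1: C 6, D 8, B 9, E 4, A 5. Eliminate E.
Round 2: C 6, D 12, B 9, A 5. Eliminate A.
Round 3: C 6, D 17, B 9. D has a majority.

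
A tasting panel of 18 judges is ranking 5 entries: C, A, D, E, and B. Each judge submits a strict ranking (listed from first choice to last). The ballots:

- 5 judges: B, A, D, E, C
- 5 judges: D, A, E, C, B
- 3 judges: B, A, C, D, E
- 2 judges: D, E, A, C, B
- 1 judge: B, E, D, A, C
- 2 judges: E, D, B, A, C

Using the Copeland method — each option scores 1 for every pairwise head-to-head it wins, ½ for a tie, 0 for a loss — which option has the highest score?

C: loses to A, D, E, and B → score 0.
A: beats C and E; loses to D and B → score 2.
D: beats C, A, and E; ties B → score 3.5.
E: beats C; ties B; loses to A and D → score 1.5.
B: beats C and A; ties D and E → score 3.
D has the best pairwise record.

D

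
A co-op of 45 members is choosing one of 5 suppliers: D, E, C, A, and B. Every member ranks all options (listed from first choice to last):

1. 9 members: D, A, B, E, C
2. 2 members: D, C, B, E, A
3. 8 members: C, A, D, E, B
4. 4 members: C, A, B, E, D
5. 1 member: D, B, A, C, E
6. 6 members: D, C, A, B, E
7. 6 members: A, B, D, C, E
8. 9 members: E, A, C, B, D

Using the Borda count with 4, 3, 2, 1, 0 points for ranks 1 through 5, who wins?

A

D: 9·4 + 2·4 + 8·2 + 4·0 + 1·4 + 6·4 + 6·2 + 9·0 = 100
E: 9·1 + 2·1 + 8·1 + 4·1 + 1·0 + 6·0 + 6·0 + 9·4 = 59
C: 9·0 + 2·3 + 8·4 + 4·4 + 1·1 + 6·3 + 6·1 + 9·2 = 97
A: 9·3 + 2·0 + 8·3 + 4·3 + 1·2 + 6·2 + 6·4 + 9·3 = 128
B: 9·2 + 2·2 + 8·0 + 4·2 + 1·3 + 6·1 + 6·3 + 9·1 = 66
A has the highest Borda score (128).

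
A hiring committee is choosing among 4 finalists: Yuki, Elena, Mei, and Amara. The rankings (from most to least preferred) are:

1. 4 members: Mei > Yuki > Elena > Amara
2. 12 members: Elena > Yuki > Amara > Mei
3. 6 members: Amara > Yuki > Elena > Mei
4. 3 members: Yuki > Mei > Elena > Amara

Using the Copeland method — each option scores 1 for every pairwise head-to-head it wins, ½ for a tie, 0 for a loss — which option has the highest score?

Yuki: beats Elena, Mei, and Amara → score 3.
Elena: beats Mei and Amara; loses to Yuki → score 2.
Mei: loses to Yuki, Elena, and Amara → score 0.
Amara: beats Mei; loses to Yuki and Elena → score 1.
Yuki has the best pairwise record.

Yuki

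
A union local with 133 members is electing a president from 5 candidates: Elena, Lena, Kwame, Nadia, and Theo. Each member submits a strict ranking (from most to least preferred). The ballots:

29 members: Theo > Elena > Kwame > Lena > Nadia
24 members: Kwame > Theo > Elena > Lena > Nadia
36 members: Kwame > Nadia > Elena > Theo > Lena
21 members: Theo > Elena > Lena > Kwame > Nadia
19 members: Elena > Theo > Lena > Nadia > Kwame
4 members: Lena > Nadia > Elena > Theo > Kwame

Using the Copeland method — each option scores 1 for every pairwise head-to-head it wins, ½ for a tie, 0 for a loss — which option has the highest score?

Elena: beats Lena, Kwame, and Nadia; loses to Theo → score 3.
Lena: beats Nadia; loses to Elena, Kwame, and Theo → score 1.
Kwame: beats Lena and Nadia; loses to Elena and Theo → score 2.
Nadia: loses to Elena, Lena, Kwame, and Theo → score 0.
Theo: beats Elena, Lena, Kwame, and Nadia → score 4.
Theo has the best pairwise record.

Theo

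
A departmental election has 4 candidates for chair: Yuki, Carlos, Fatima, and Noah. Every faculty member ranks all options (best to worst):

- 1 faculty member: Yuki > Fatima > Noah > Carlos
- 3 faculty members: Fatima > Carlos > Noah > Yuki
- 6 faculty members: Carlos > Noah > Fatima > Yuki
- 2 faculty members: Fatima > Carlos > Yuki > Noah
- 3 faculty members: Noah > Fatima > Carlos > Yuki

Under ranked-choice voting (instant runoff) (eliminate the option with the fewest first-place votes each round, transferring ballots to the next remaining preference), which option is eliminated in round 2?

Round 1: Yuki 1, Carlos 6, Fatima 5, Noah 3. Eliminate Yuki.
Round 2: Carlos 6, Fatima 6, Noah 3. Eliminate Noah.

Noah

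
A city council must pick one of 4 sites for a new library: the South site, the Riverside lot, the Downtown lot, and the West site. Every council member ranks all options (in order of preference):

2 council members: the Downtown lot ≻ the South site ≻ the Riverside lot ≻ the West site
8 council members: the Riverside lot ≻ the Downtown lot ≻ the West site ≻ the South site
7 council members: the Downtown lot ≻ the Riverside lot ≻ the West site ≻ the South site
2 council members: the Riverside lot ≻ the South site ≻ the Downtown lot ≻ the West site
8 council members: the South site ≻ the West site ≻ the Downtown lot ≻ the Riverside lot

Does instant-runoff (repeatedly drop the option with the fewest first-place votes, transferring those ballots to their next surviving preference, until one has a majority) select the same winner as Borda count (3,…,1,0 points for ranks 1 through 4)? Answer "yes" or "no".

Instant-runoff — R1 the South site 8, the Riverside lot 10, the Downtown lot 9, the West site 0 (the West site out); R2 the South site 8, the Riverside lot 10, the Downtown lot 9 (the South site out); R3 the Riverside lot 10, the Downtown lot 17 (the Downtown lot winner). Winner: the Downtown lot.
Borda — scores: the South site 32, the Riverside lot 46, the Downtown lot 53, the West site 31. Winner: the Downtown lot.
The two methods agree.

yes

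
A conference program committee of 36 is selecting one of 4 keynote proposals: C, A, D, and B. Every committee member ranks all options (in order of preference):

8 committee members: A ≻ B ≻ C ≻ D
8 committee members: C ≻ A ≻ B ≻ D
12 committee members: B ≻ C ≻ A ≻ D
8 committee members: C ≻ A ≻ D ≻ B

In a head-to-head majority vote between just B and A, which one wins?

Voters preferring B to A: 12; preferring A to B: 24.
A wins the head-to-head.

A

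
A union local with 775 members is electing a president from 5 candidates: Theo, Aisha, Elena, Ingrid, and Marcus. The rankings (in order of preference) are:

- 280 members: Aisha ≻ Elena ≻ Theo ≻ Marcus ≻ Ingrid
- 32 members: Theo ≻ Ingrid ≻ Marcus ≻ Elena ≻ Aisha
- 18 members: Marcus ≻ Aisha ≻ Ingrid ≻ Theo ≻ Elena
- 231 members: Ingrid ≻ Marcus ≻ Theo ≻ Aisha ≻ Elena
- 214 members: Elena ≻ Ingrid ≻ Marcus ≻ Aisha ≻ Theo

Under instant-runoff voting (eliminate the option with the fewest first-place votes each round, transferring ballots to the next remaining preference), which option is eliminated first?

Marcus

Round 1: Theo 32, Aisha 280, Elena 214, Ingrid 231, Marcus 18. Eliminate Marcus.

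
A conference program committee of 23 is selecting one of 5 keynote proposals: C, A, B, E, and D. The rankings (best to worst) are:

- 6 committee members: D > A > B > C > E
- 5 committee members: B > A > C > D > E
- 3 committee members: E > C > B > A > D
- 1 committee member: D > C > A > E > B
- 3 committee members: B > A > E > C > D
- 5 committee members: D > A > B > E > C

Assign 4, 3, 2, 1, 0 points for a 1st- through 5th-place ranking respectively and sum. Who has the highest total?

A

C: 6·1 + 5·2 + 3·3 + 1·3 + 3·1 + 5·0 = 31
A: 6·3 + 5·3 + 3·1 + 1·2 + 3·3 + 5·3 = 62
B: 6·2 + 5·4 + 3·2 + 1·0 + 3·4 + 5·2 = 60
E: 6·0 + 5·0 + 3·4 + 1·1 + 3·2 + 5·1 = 24
D: 6·4 + 5·1 + 3·0 + 1·4 + 3·0 + 5·4 = 53
A has the highest Borda score (62).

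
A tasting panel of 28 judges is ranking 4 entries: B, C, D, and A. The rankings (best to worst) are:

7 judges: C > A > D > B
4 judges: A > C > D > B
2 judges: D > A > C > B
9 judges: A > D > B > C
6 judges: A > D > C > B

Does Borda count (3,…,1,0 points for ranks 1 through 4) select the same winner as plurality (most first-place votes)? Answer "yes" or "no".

yes

Borda — scores: B 9, C 37, D 47, A 75. Winner: A.
Plurality — first-place votes: B 0, C 7, D 2, A 19. Winner: A.
The two methods agree.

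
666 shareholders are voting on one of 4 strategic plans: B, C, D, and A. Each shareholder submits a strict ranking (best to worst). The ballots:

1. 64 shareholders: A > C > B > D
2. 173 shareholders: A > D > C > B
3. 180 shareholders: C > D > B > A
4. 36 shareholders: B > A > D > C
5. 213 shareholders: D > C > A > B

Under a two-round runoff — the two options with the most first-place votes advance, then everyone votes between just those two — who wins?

Round 1 first-place votes: B 36, C 180, D 213, A 237.
A and D advance.
Runoff: A is preferred to D by 273 voters; D by 393.
D wins the runoff.

D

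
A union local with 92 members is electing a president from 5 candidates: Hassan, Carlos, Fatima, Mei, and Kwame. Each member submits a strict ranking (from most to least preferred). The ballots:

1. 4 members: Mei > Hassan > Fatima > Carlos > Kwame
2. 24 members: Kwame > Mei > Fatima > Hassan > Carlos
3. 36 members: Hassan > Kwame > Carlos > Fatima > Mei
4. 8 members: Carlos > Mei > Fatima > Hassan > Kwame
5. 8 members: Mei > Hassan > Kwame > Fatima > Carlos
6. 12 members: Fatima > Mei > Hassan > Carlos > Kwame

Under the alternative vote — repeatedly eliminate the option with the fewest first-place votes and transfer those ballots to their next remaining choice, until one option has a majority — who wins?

Mei

Round 1: Hassan 36, Carlos 8, Fatima 12, Mei 12, Kwame 24. Eliminate Carlos.
Round 2: Hassan 36, Fatima 12, Mei 20, Kwame 24. Eliminate Fatima.
Round 3: Hassan 36, Mei 32, Kwame 24. Eliminate Kwame.
Round 4: Hassan 36, Mei 56. Mei has a majority.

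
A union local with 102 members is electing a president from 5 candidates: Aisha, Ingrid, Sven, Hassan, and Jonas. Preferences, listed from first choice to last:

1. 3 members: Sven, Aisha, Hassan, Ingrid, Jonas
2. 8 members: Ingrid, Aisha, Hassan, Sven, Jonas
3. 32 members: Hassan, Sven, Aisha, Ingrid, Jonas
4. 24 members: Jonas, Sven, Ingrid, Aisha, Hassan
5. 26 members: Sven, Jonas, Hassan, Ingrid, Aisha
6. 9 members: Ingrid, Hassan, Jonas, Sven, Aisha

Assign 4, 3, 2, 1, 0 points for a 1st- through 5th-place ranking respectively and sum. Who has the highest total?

Sven

Aisha: 3·3 + 8·3 + 32·2 + 24·1 + 26·0 + 9·0 = 121
Ingrid: 3·1 + 8·4 + 32·1 + 24·2 + 26·1 + 9·4 = 177
Sven: 3·4 + 8·1 + 32·3 + 24·3 + 26·4 + 9·1 = 301
Hassan: 3·2 + 8·2 + 32·4 + 24·0 + 26·2 + 9·3 = 229
Jonas: 3·0 + 8·0 + 32·0 + 24·4 + 26·3 + 9·2 = 192
Sven has the highest Borda score (301).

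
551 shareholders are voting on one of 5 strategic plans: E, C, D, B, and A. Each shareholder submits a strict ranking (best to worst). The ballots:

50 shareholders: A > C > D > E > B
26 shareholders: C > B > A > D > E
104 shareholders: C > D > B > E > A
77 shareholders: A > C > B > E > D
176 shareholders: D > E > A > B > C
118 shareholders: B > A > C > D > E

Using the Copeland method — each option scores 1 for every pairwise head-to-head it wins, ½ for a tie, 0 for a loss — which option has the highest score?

E: beats A; loses to C, D, and B → score 1.
C: beats E and D; loses to B and A → score 2.
D: beats E, B, and A; loses to C → score 3.
B: beats E and C; loses to D and A → score 2.
A: beats C and B; loses to E and D → score 2.
D has the best pairwise record.

D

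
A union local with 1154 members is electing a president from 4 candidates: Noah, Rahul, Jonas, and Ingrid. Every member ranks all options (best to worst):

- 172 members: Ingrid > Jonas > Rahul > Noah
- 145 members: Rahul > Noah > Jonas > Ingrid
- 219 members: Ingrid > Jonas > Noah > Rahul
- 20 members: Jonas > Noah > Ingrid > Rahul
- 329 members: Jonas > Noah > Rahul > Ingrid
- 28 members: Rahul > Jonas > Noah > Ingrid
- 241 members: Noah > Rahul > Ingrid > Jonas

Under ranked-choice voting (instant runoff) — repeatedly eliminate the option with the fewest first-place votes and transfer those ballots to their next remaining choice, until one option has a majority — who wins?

Round 1: Noah 241, Rahul 173, Jonas 349, Ingrid 391. Eliminate Rahul.
Round 2: Noah 386, Jonas 377, Ingrid 391. Eliminate Jonas.
Round 3: Noah 763, Ingrid 391. Noah has a majority.

Noah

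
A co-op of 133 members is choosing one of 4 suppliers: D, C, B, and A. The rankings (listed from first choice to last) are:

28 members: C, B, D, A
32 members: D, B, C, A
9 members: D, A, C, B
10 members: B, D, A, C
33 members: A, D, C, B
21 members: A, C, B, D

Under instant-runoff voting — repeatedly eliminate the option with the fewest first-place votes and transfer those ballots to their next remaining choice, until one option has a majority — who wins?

Round 1: D 41, C 28, B 10, A 54. Eliminate B.
Round 2: D 51, C 28, A 54. Eliminate C.
Round 3: D 79, A 54. D has a majority.

D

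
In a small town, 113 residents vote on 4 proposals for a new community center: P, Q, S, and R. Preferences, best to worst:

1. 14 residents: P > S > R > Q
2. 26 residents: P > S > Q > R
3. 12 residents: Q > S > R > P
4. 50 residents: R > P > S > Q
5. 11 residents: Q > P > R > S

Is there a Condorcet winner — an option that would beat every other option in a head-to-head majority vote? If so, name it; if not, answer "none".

R

R vs P: 62–51 for R.
R vs Q: 64–49 for R.
R vs S: 61–52 for R.
R beats every other option head-to-head.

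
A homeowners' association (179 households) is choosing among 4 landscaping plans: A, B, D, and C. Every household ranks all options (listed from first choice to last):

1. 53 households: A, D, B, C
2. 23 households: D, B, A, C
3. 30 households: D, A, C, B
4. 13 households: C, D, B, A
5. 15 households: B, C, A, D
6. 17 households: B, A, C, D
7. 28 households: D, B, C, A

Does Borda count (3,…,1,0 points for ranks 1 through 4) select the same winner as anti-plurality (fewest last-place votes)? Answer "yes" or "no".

no

Borda — scores: A 291, B 264, D 375, C 144. Winner: D.
Anti-plurality — last-place votes: A 41, B 30, D 32, C 76. Winner: B.
The two methods disagree.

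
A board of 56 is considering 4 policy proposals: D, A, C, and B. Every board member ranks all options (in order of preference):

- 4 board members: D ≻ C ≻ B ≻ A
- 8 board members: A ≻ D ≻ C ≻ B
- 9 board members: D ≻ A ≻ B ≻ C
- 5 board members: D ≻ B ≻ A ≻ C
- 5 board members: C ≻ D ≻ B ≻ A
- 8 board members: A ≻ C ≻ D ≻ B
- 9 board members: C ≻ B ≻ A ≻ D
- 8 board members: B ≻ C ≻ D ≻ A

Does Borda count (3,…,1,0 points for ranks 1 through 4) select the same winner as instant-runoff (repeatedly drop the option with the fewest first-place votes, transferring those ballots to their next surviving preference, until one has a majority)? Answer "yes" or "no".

Borda — scores: D 96, A 80, C 90, B 70. Winner: D.
Instant-runoff — R1 D 18, A 16, C 14, B 8 (B out); R2 D 18, A 16, C 22 (A out); R3 D 26, C 30 (C winner). Winner: C.
The two methods disagree.

no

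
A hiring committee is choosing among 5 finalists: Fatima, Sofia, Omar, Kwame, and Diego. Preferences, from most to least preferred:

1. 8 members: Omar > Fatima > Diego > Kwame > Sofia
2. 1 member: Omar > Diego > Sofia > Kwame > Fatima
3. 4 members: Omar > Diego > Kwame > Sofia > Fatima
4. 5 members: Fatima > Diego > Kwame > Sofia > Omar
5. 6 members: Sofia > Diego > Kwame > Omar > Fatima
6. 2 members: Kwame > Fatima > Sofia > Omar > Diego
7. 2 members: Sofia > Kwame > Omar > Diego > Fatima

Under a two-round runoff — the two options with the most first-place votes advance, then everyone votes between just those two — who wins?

Round 1 first-place votes: Fatima 5, Sofia 8, Omar 13, Kwame 2, Diego 0.
Omar and Sofia advance.
Runoff: Omar is preferred to Sofia by 13 voters; Sofia by 15.
Sofia wins the runoff.

Sofia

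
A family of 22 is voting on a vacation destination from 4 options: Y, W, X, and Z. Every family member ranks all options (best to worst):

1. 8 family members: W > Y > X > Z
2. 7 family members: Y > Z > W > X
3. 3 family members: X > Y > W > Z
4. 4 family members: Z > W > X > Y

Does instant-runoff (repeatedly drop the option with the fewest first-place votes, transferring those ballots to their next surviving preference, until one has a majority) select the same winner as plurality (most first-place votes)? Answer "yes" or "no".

yes

Instant-runoff — R1 Y 7, W 8, X 3, Z 4 (X out); R2 Y 10, W 8, Z 4 (Z out); R3 Y 10, W 12 (W winner). Winner: W.
Plurality — first-place votes: Y 7, W 8, X 3, Z 4. Winner: W.
The two methods agree.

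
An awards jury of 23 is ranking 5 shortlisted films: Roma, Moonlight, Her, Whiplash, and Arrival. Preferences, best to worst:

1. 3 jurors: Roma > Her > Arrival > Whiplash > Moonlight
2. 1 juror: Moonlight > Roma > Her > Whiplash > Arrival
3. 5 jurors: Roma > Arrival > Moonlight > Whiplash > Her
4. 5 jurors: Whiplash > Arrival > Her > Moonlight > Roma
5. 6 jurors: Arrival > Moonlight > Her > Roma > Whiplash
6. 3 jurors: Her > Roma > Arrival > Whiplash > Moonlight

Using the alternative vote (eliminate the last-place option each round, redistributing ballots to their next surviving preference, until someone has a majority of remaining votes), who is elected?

Roma

Round 1: Roma 8, Moonlight 1, Her 3, Whiplash 5, Arrival 6. Eliminate Moonlight.
Round 2: Roma 9, Her 3, Whiplash 5, Arrival 6. Eliminate Her.
Round 3: Roma 12, Whiplash 5, Arrival 6. Roma has a majority.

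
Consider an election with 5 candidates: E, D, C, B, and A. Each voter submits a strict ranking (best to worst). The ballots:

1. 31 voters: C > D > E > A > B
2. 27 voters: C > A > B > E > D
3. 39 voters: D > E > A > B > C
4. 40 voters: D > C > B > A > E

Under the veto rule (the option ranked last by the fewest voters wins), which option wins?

Last-place votes: E 40, D 27, C 39, B 31, A 0.
A is ranked last by the fewest voters, so A wins.

A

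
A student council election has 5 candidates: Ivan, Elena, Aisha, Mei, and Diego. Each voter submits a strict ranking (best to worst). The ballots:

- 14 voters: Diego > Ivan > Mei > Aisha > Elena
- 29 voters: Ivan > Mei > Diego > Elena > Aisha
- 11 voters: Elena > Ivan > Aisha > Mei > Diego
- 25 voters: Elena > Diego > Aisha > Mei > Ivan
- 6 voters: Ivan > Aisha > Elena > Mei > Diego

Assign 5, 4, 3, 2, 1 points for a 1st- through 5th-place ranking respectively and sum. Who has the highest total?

Ivan

Ivan: 14·4 + 29·5 + 11·4 + 25·1 + 6·5 = 300
Elena: 14·1 + 29·2 + 11·5 + 25·5 + 6·3 = 270
Aisha: 14·2 + 29·1 + 11·3 + 25·3 + 6·4 = 189
Mei: 14·3 + 29·4 + 11·2 + 25·2 + 6·2 = 242
Diego: 14·5 + 29·3 + 11·1 + 25·4 + 6·1 = 274
Ivan has the highest Borda score (300).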